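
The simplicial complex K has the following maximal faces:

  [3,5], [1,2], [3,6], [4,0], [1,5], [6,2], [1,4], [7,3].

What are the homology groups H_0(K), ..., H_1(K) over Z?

We work with the vertex ordering 0 < 1 < 2 < 3 < 4 < 5 < 6 < 7. The simplices of K, each written with vertices in increasing order, are:

  0-simplices (8): [0], [1], [2], [3], [4], [5], [6], [7]
  1-simplices (8): [0,4], [1,2], [1,4], [1,5], [2,6], [3,5], [3,6], [3,7]

so the chain groups are C_0 ≅ Z^8, C_1 ≅ Z^8.

The boundary map ∂_1: C_1 → C_0 sends each edge [p,q] (with p < q) to q − p. For instance
  ∂[1,5] = [5] − [1].
This gives a 8×8 integer matrix of rank 7; reducing to Smith normal form yields diagonal entries (1,1,1,1,1,1,1).

From H_k ≅ ker(∂_k) / im(∂_{k+1}) we obtain:

  H_0: rank C_0 − rank ∂_1 = 8 − 7 = 1, and the invariant factors of ∂_1 are all 1, so H_0 = Z.
  H_1: rank ker ∂_1 − rank ∂_2 = (8 − 7) − 0 = 1, and there is no ∂_2, so H_1 = Z.

H_0 = Z,  H_1 = Z.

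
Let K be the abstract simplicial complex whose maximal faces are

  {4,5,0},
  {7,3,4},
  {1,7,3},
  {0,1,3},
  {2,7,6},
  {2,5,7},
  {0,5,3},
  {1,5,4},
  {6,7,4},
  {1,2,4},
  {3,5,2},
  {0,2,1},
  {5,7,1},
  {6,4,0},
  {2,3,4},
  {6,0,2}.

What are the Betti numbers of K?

Fix the vertex order 0 < 1 < 2 < 3 < 4 < 5 < 6 < 7 and write every simplex with vertices in increasing order. Then dim K = 2 and the simplices of K are:

  0-simplices (8): [0], [1], [2], [3], [4], [5], [6], [7]
  1-simplices (24): (24 of them)
  2-simplices (16): [0,1,2], [0,1,3], [0,2,6], [0,3,5], [0,4,5], [0,4,6], [1,2,4], [1,3,7], [1,4,5], [1,5,7], [2,3,4], [2,3,5], [2,5,7], [2,6,7], [3,4,7], [4,6,7]

so the chain groups are C_0 ≅ Z^8, C_1 ≅ Z^24, C_2 ≅ Z^16.

∂_1: C_1 → C_0 is given by ∂[p,q] = [q] − [p]. For instance
  ∂[1,2] = [2] − [1].
As a 8×24 matrix over Z this has rank 7, with invariant factors (1,1,1,1,1,1,1).

The boundary map ∂_2: C_2 → C_1 acts by ∂[p,q,r] = [q,r] − [p,r] + [p,q]. For instance
  ∂[1,4,5] = [4,5] − [1,5] + [1,4],
  ∂[0,1,2] = [1,2] − [0,2] + [0,1].
This gives a 24×16 integer matrix of rank 15; reducing to Smith normal form yields diagonal entries (1,1,1,1,1,1,1,1,1,1,1,1,1,1,1).

Computing H_k = (kernel of ∂_k) / (image of ∂_{k+1}):

  H_0: rank C_0 − rank ∂_1 = 8 − 7 = 1, and the invariant factors of ∂_1 are all 1, so H_0 = Z.
  H_1: rank ker ∂_1 − rank ∂_2 = (24 − 7) − 15 = 2, and the invariant factors of ∂_2 are all 1, so H_1 = Z^2.
  H_2: rank ker ∂_2 − rank ∂_3 = (16 − 15) − 0 = 1, and there is no ∂_3, so H_2 = Z.

(K is a triangulation of the torus T^2.)

Hence the Betti numbers are b_0 = 1, b_1 = 2, b_2 = 1.

b_0 = 1, b_1 = 2, b_2 = 1.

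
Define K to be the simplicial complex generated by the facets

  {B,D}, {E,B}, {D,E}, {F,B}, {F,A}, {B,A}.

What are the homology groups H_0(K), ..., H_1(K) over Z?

Fix the vertex order A < B < D < E < F and write every simplex with vertices in increasing order. Then dim K = 1 and the simplices of K are:

  0-simplices (5): A, B, D, E, F
  1-simplices (6): AB, AF, BD, BE, BF, DE

giving chain groups C_0 ≅ Z^5, C_1 ≅ Z^6.

Boundary ∂_1: C_1 → C_0 maps an edge to its endpoints' difference, ∂[p,q] = q − p. For instance
  ∂BE = E − B.
The 5×6 boundary matrix has rank 4 and Smith normal form diag(1,1,1,1).

Now H_k = ker ∂_k / im ∂_{k+1}, so:

  H_0: rank C_0 − rank ∂_1 = 5 − 4 = 1, and the invariant factors of ∂_1 are all 1, so H_0 ≅ Z.
  H_1: rank ker ∂_1 − rank ∂_2 = (6 − 4) − 0 = 2, and there is no ∂_2, so H_1 ≅ Z^2.

(K is a triangulation of a wedge of 2 circles.)

H_0 = Z,  H_1 = Z^2.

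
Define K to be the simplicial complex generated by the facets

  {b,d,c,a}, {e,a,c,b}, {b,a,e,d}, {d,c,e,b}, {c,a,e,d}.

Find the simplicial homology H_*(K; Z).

We work with the vertex ordering a < b < c < d < e. The simplices of K, each written with vertices in increasing order, are:

  0-simplices (5): a, b, c, d, e
  1-simplices (10): ab, ac, ad, ae, bc, bd, be, cd, ce, de
  2-simplices (10): abc, abd, abe, acd, ace, ade, bcd, bce, bde, cde
  3-simplices (5): abcd, abce, abde, acde, bcde

so the chain groups are C_0 ≅ Z^5, C_1 ≅ Z^10, C_2 ≅ Z^10, C_3 ≅ Z^5.

The boundary map ∂_1: C_1 → C_0 sends each edge [p,q] (with p < q) to q − p. For instance
  ∂ac = c − a.
As a 5×10 matrix over Z this has rank 4, with invariant factors (1,1,1,1).

Boundary ∂_2: C_2 → C_1 maps a triangle to the signed sum of its edges. For instance
  ∂bcd = cd − bd + bc,
  ∂abe = be − ae + ab.
As a 10×10 matrix over Z this has rank 6, with invariant factors (1,1,1,1,1,1).

Boundary ∂_3: C_3 → C_2 sends each 3-simplex σ to the alternating sum Σ_i (−1)^i (σ with its i-th vertex removed). For instance
  ∂bcde = cde − bde + bce − bcd,
  ∂abcd = bcd − acd + abd − abc.
As a 10×5 matrix over Z this has rank 4, with invariant factors (1,1,1,1).

Now H_k = ker ∂_k / im ∂_{k+1}, so:

  H_0: rank C_0 − rank ∂_1 = 5 − 4 = 1, and the invariant factors of ∂_1 are all 1, so H_0 ≅ Z.
  H_1: rank ker ∂_1 − rank ∂_2 = (10 − 4) − 6 = 0, and the invariant factors of ∂_2 are all 1, so H_1 ≅ 0.
  H_2: rank ker ∂_2 − rank ∂_3 = (10 − 6) − 4 = 0, and the invariant factors of ∂_3 are all 1, so H_2 ≅ 0.
  H_3: rank ker ∂_3 − rank ∂_4 = (5 − 4) − 0 = 1, and there is no ∂_4, so H_3 ≅ Z.

H_0 = Z,  H_1 = 0,  H_2 = 0,  H_3 = Z.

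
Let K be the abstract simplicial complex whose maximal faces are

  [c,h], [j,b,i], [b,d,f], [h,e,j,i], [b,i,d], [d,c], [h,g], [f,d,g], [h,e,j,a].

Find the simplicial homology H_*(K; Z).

Take the total order a < b < c < d < e < f < g < h < i < j on the vertex set. Then K (dimension 3) consists of the simplices:

  0-simplices (10): a, b, c, d, e, f, g, h, i, j
  1-simplices (20): ae, ah, aj, bd, bf, bi, bj, cd, ch, df, dg, di, eh, ei, ej, fg, gh, hi, hj, ij
  2-simplices (11): aeh, aej, ahj, bdf, bdi, bij, dfg, ehi, ehj, eij, hij
  3-simplices (2): aehj, ehij

so the chain groups are C_0 ≅ Z^10, C_1 ≅ Z^20, C_2 ≅ Z^11, C_3 ≅ Z^2.

∂_1: C_1 → C_0 is given by ∂[p,q] = [q] − [p].
This gives a 10×20 integer matrix of rank 9; reducing to Smith normal form yields diagonal entries (1,1,1,1,1,1,1,1,1).

∂_2: C_2 → C_1 maps a triangle to the signed sum of its edges. For instance
  ∂aeh = eh − ah + ae,
  ∂bdi = di − bi + bd.
This gives a 20×11 integer matrix of rank 9; reducing to Smith normal form yields diagonal entries (1,1,1,1,1,1,1,1,1).

The boundary map ∂_3: C_3 → C_2 sends each 3-simplex σ to the alternating sum Σ_i (−1)^i (σ with its i-th vertex removed). For instance
  ∂ehij = hij − eij + ehj − ehi,
  ∂aehj = ehj − ahj + aej − aeh.
The resulting 11×2 matrix has rank 2, and its Smith normal form has invariant factors (1,1).

From H_k ≅ ker(∂_k) / im(∂_{k+1}) we obtain:

  H_0: rank C_0 − rank ∂_1 = 10 − 9 = 1, and the invariant factors of ∂_1 are all 1, so H_0 = Z.
  H_1: rank ker ∂_1 − rank ∂_2 = (20 − 9) − 9 = 2, and the invariant factors of ∂_2 are all 1, so H_1 = Z^2.
  H_2: rank ker ∂_2 − rank ∂_3 = (11 − 9) − 2 = 0, and the invariant factors of ∂_3 are all 1, so H_2 = 0.
  H_3: rank ker ∂_3 − rank ∂_4 = (2 − 2) − 0 = 0, and there is no ∂_4, so H_3 = 0.

H_0 = Z,  H_1 = Z^2,  H_2 = 0,  H_3 = 0.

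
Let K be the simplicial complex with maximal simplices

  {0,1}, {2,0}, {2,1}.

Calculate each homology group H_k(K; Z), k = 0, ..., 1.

Take the total order 0 < 1 < 2 on the vertex set. Then K (dimension 1) consists of the simplices:

  0-simplices (3): [0], [1], [2]
  1-simplices (3): [0,1], [0,2], [1,2]

giving chain groups C_0 ≅ Z^3, C_1 ≅ Z^3.

Boundary ∂_1: C_1 → C_0 maps an edge to its endpoints' difference, ∂[p,q] = q − p.
This gives a 3×3 integer matrix of rank 2; reducing to Smith normal form yields diagonal entries (1,1).

From H_k ≅ ker(∂_k) / im(∂_{k+1}) we obtain:

  H_0: rank C_0 − rank ∂_1 = 3 − 2 = 1, and the invariant factors of ∂_1 are all 1, so H_0 ≅ Z.
  H_1: rank ker ∂_1 − rank ∂_2 = (3 − 2) − 0 = 1, and there is no ∂_2, so H_1 ≅ Z.

H_0 ≅ Z,  H_1 ≅ Z.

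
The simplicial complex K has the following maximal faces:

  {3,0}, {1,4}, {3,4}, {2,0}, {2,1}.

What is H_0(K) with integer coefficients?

H_0 ≅ Z.

K has 5 vertices, 5 edges.
rank ∂_0 = 0, rank ∂_1 = 4 ⇒ b_0 = 5 − 0 − 4 = 1; all invariant factors of ∂_1 are 1 so no torsion. So H_0 ≅ Z.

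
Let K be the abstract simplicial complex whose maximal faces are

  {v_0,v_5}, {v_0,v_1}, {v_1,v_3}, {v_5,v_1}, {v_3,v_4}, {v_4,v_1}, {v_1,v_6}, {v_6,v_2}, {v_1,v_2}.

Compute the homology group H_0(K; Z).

H_0 ≅ Z.

We work with the vertex ordering v_0 < v_1 < v_2 < v_3 < v_4 < v_5 < v_6. The simplices of K, each written with vertices in increasing order, are:

  0-simplices (7): [v_0], [v_1], [v_2], [v_3], [v_4], [v_5], [v_6]
  1-simplices (9): [v_0,v_1], [v_0,v_5], [v_1,v_2], [v_1,v_3], [v_1,v_4], [v_1,v_5], [v_1,v_6], [v_2,v_6], [v_3,v_4]

Hence C_0 ≅ Z^7, C_1 ≅ Z^9.

∂_1: C_1 → C_0 is given by ∂[p,q] = [q] − [p].
As a 7×9 matrix over Z this has rank 6, with invariant factors (1,1,1,1,1,1).

Computing H_k = (kernel of ∂_k) / (image of ∂_{k+1}):

  H_0: rank C_0 − rank ∂_1 = 7 − 6 = 1, and the invariant factors of ∂_1 are all 1, so H_0 = Z.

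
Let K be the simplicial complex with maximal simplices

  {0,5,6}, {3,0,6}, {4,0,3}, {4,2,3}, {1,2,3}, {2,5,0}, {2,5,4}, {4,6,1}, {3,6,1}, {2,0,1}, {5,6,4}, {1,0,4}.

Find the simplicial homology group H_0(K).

Fix the vertex order 0 < 1 < 2 < 3 < 4 < 5 < 6 and write every simplex with vertices in increasing order. Then dim K = 2 and the simplices of K are:

  0-simplices (7): [0], [1], [2], [3], [4], [5], [6]
  1-simplices (18): [0,1], [0,2], [0,3], [0,4], [0,5], [0,6], [1,2], [1,3], [1,4], [1,6], [2,3], [2,4], [2,5], [3,4], [3,6], [4,5], [4,6], [5,6]
  2-simplices (12): [0,1,2], [0,1,4], [0,2,5], [0,3,4], [0,3,6], [0,5,6], [1,2,3], [1,3,6], [1,4,6], [2,3,4], [2,4,5], [4,5,6]

giving chain groups C_0 ≅ Z^7, C_1 ≅ Z^18, C_2 ≅ Z^12.

The boundary map ∂_1: C_1 → C_0 is given by ∂[p,q] = [q] − [p]. For instance
  ∂[3,4] = [4] − [3].
The resulting 7×18 matrix has rank 6, and its Smith normal form has invariant factors (1,1,1,1,1,1).

∂_2: C_2 → C_1 sends each 2-simplex [p,q,r] to [q,r] − [p,r] + [p,q]. For instance
  ∂[0,3,4] = [3,4] − [0,4] + [0,3],
  ∂[4,5,6] = [5,6] − [4,6] + [4,5].
As a 18×12 matrix over Z this has rank 12, with invariant factors (1,1,1,1,1,1,1,1,1,1,1,2).

Now H_k = ker ∂_k / im ∂_{k+1}, so:

  H_0: rank C_0 − rank ∂_1 = 7 − 6 = 1, and the invariant factors of ∂_1 are all 1, so H_0 = Z.

H_0 ≅ Z.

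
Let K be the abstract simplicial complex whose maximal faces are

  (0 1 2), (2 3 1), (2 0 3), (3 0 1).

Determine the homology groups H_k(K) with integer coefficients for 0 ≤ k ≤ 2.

H_0 ≅ Z,  H_1 = 0,  H_2 ≅ Z.

Fix the vertex order 0 < 1 < 2 < 3 and write every simplex with vertices in increasing order. Then dim K = 2 and the simplices of K are:

  0-simplices (4): [0], [1], [2], [3]
  1-simplices (6): [0,1], [0,2], [0,3], [1,2], [1,3], [2,3]
  2-simplices (4): [0,1,2], [0,1,3], [0,2,3], [1,2,3]

giving chain groups C_0 ≅ Z^4, C_1 ≅ Z^6, C_2 ≅ Z^4.

The boundary map ∂_1: C_1 → C_0 is given by ∂[p,q] = [q] − [p]. For instance
  ∂[0,1] = [1] − [0].
As a 4×6 matrix over Z this has rank 3, with invariant factors (1,1,1).

Boundary ∂_2: C_2 → C_1 maps a triangle to the signed sum of its edges. For instance
  ∂[1,2,3] = [2,3] − [1,3] + [1,2],
  ∂[0,2,3] = [2,3] − [0,3] + [0,2].
The resulting 6×4 matrix has rank 3, and its Smith normal form has invariant factors (1,1,1).

From H_k ≅ ker(∂_k) / im(∂_{k+1}) we obtain:

  H_0: rank C_0 − rank ∂_1 = 4 − 3 = 1, and the invariant factors of ∂_1 are all 1, so H_0 = Z.
  H_1: rank ker ∂_1 − rank ∂_2 = (6 − 3) − 3 = 0, and the invariant factors of ∂_2 are all 1, so H_1 = 0.
  H_2: rank ker ∂_2 − rank ∂_3 = (4 − 3) − 0 = 1, and there is no ∂_3, so H_2 = Z.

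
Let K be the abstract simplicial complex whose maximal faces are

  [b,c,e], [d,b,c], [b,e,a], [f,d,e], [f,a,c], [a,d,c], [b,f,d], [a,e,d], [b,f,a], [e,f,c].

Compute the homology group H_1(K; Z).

Take the total order a < b < c < d < e < f on the vertex set. Then K (dimension 2) consists of the simplices:

  0-simplices (6): a, b, c, d, e, f
  1-simplices (15): ab, ac, ad, ae, af, bc, bd, be, bf, cd, ce, cf, de, df, ef
  2-simplices (10): abe, abf, acd, acf, ade, bcd, bce, bdf, cef, def

giving chain groups C_0 ≅ Z^6, C_1 ≅ Z^15, C_2 ≅ Z^10.

∂_1: C_1 → C_0 is given by ∂[p,q] = [q] − [p]. For instance
  ∂de = e − d.
The 6×15 boundary matrix has rank 5 and Smith normal form diag(1,1,1,1,1).

∂_2: C_2 → C_1 acts by ∂[p,q,r] = [q,r] − [p,r] + [p,q]. For instance
  ∂acf = cf − af + ac,
  ∂abf = bf − af + ab.
This gives a 15×10 integer matrix of rank 10; reducing to Smith normal form yields diagonal entries (1,1,1,1,1,1,1,1,1,2).

Now H_k = ker ∂_k / im ∂_{k+1}, so:

  H_1: rank ker ∂_1 − rank ∂_2 = (15 − 5) − 10 = 0, and ∂_2 has invariant factor 2 > 1, so H_1 = Z/2.

H_1 ≅ Z/2.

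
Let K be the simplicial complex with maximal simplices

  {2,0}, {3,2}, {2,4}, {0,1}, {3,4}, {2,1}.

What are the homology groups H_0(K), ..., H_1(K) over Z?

K has 5 vertices, 6 edges.
rank ∂_0 = 0, rank ∂_1 = 4 ⇒ b_0 = 5 − 0 − 4 = 1; all invariant factors of ∂_1 are 1 so no torsion. So H_0 = Z.
rank ∂_1 = 4, rank ∂_2 = 0 ⇒ b_1 = 6 − 4 − 0 = 2. So H_1 = Z^2.

H_0 = Z,  H_1 = Z^2.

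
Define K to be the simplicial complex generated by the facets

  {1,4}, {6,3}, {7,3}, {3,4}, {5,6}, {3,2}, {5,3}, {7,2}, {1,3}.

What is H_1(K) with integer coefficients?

Take the total order 1 < 2 < 3 < 4 < 5 < 6 < 7 on the vertex set. Then K (dimension 1) consists of the simplices:

  0-simplices (7): [1], [2], [3], [4], [5], [6], [7]
  1-simplices (9): [1,3], [1,4], [2,3], [2,7], [3,4], [3,5], [3,6], [3,7], [5,6]

Hence C_0 ≅ Z^7, C_1 ≅ Z^9.

The boundary map ∂_1: C_1 → C_0 maps an edge to its endpoints' difference, ∂[p,q] = q − p. For instance
  ∂[5,6] = [6] − [5].
This gives a 7×9 integer matrix of rank 6; reducing to Smith normal form yields diagonal entries (1,1,1,1,1,1).

Reading off H_k = ker ∂_k / im ∂_{k+1}:

  H_1: rank ker ∂_1 − rank ∂_2 = (9 − 6) − 0 = 3, and there is no ∂_2, so H_1 = Z^3.

H_1 ≅ Z^3.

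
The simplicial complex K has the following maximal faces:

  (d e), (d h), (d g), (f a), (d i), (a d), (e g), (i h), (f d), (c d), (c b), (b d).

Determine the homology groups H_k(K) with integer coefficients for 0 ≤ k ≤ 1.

H_0 ≅ Z,  H_1 ≅ Z^4.

Fix the vertex order a < b < c < d < e < f < g < h < i and write every simplex with vertices in increasing order. Then dim K = 1 and the simplices of K are:

  0-simplices (9): a, b, c, d, e, f, g, h, i
  1-simplices (12): ad, af, bc, bd, cd, de, df, dg, dh, di, eg, hi

so the chain groups are C_0 ≅ Z^9, C_1 ≅ Z^12.

Boundary ∂_1: C_1 → C_0 sends each edge [p,q] (with p < q) to q − p.
As a 9×12 matrix over Z this has rank 8, with invariant factors (1,1,1,1,1,1,1,1).

From H_k ≅ ker(∂_k) / im(∂_{k+1}) we obtain:

  H_0: rank C_0 − rank ∂_1 = 9 − 8 = 1, and the invariant factors of ∂_1 are all 1, so H_0 ≅ Z.
  H_1: rank ker ∂_1 − rank ∂_2 = (12 − 8) − 0 = 4, and there is no ∂_2, so H_1 ≅ Z^4.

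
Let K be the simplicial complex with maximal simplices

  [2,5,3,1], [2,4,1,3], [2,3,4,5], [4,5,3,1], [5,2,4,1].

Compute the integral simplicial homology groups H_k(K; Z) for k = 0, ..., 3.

H_0 ≅ Z,  H_1 = 0,  H_2 = 0,  H_3 ≅ Z.

K has 5 vertices, 10 edges, 10 triangles, 5 3-simplices.
rank ∂_0 = 0, rank ∂_1 = 4 ⇒ b_0 = 5 − 0 − 4 = 1; all invariant factors of ∂_1 are 1 so no torsion. So H_0 = Z.
rank ∂_1 = 4, rank ∂_2 = 6 ⇒ b_1 = 10 − 4 − 6 = 0; all invariant factors of ∂_2 are 1 so no torsion. So H_1 = 0.
rank ∂_2 = 6, rank ∂_3 = 4 ⇒ b_2 = 10 − 6 − 4 = 0; all invariant factors of ∂_3 are 1 so no torsion. So H_2 = 0.
rank ∂_3 = 4, rank ∂_4 = 0 ⇒ b_3 = 5 − 4 − 0 = 1. So H_3 = Z.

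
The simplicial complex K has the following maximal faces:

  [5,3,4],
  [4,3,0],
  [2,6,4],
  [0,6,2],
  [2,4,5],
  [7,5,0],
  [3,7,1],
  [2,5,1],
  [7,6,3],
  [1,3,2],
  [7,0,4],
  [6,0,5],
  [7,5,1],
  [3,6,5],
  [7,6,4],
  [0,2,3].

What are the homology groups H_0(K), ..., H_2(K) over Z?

H_0 = Z,  H_1 = Z^2,  H_2 = Z.

Fix the vertex order 0 < 1 < 2 < 3 < 4 < 5 < 6 < 7 and write every simplex with vertices in increasing order. Then dim K = 2 and the simplices of K are:

  0-simplices (8): [0], [1], [2], [3], [4], [5], [6], [7]
  1-simplices (24): (24 of them)
  2-simplices (16): [0,2,3], [0,2,6], [0,3,4], [0,4,7], [0,5,6], [0,5,7], [1,2,3], [1,2,5], [1,3,7], [1,5,7], [2,4,5], [2,4,6], [3,4,5], [3,5,6], [3,6,7], [4,6,7]

giving chain groups C_0 ≅ Z^8, C_1 ≅ Z^24, C_2 ≅ Z^16.

The boundary map ∂_1: C_1 → C_0 is given by ∂[p,q] = [q] − [p].
As a 8×24 matrix over Z this has rank 7, with invariant factors (1,1,1,1,1,1,1).

∂_2: C_2 → C_1 sends each 2-simplex [p,q,r] to [q,r] − [p,r] + [p,q]. For instance
  ∂[3,6,7] = [6,7] − [3,7] + [3,6],
  ∂[2,4,5] = [4,5] − [2,5] + [2,4].
As a 24×16 matrix over Z this has rank 15, with invariant factors (1,1,1,1,1,1,1,1,1,1,1,1,1,1,1).

Reading off H_k = ker ∂_k / im ∂_{k+1}:

  H_0: rank C_0 − rank ∂_1 = 8 − 7 = 1, and the invariant factors of ∂_1 are all 1, so H_0 = Z.
  H_1: rank ker ∂_1 − rank ∂_2 = (24 − 7) − 15 = 2, and the invariant factors of ∂_2 are all 1, so H_1 = Z^2.
  H_2: rank ker ∂_2 − rank ∂_3 = (16 − 15) − 0 = 1, and there is no ∂_3, so H_2 = Z.

As a check, the Euler characteristic is 8 − 24 + 16 = 0, which agrees with 1 − 2 + 1 = 0.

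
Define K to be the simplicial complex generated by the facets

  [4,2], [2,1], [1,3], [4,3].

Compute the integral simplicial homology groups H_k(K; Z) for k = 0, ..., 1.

K has 4 vertices, 4 edges.
rank ∂_0 = 0, rank ∂_1 = 3 ⇒ b_0 = 4 − 0 − 3 = 1; all invariant factors of ∂_1 are 1 so no torsion. So H_0 ≅ Z.
rank ∂_1 = 3, rank ∂_2 = 0 ⇒ b_1 = 4 − 3 − 0 = 1. So H_1 ≅ Z.

H_0 = Z,  H_1 = Z.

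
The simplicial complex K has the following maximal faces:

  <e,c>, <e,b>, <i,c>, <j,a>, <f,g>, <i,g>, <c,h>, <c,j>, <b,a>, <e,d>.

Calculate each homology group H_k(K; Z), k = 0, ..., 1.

H_0 ≅ Z,  H_1 ≅ Z.

Fix the vertex order a < b < c < d < e < f < g < h < i < j and write every simplex with vertices in increasing order. Then dim K = 1 and the simplices of K are:

  0-simplices (10): a, b, c, d, e, f, g, h, i, j
  1-simplices (10): ab, aj, be, ce, ch, ci, cj, de, fg, gi

giving chain groups C_0 ≅ Z^10, C_1 ≅ Z^10.

The boundary map ∂_1: C_1 → C_0 sends each edge [p,q] (with p < q) to q − p.
The resulting 10×10 matrix has rank 9, and its Smith normal form has invariant factors (1,1,1,1,1,1,1,1,1).

Reading off H_k = ker ∂_k / im ∂_{k+1}:

  H_0: rank C_0 − rank ∂_1 = 10 − 9 = 1, and the invariant factors of ∂_1 are all 1, so H_0 = Z.
  H_1: rank ker ∂_1 − rank ∂_2 = (10 − 9) − 0 = 1, and there is no ∂_2, so H_1 = Z.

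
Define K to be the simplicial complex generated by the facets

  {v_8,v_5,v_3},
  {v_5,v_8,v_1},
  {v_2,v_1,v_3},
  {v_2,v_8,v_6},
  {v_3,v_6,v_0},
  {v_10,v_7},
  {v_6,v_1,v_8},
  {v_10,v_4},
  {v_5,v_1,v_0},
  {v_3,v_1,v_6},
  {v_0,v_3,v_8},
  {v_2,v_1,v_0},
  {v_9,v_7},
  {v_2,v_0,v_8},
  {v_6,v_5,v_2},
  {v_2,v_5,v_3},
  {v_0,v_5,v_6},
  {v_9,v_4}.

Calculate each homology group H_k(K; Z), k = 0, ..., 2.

Take the total order v_0 < v_1 < v_2 < v_3 < v_4 < v_5 < v_6 < v_7 < v_8 < v_9 < v_10 on the vertex set. Then K (dimension 2) consists of the simplices:

  0-simplices (11): [v_0], [v_1], [v_2], [v_3], [v_4], [v_5], [v_6], [v_7], [v_8], [v_9], [v_10]
  1-simplices (25): (25 of them)
  2-simplices (14): (14 of them)

giving chain groups C_0 ≅ Z^11, C_1 ≅ Z^25, C_2 ≅ Z^14.

∂_1: C_1 → C_0 maps an edge to its endpoints' difference, ∂[p,q] = q − p.
The 11×25 boundary matrix has rank 9 and Smith normal form diag(1,1,1,1,1,1,1,1,1).

∂_2: C_2 → C_1 acts by ∂[p,q,r] = [q,r] − [p,r] + [p,q]. For instance
  ∂[v_2,v_5,v_6] = [v_5,v_6] − [v_2,v_6] + [v_2,v_5],
  ∂[v_0,v_3,v_8] = [v_3,v_8] − [v_0,v_8] + [v_0,v_3].
This gives a 25×14 integer matrix of rank 13; reducing to Smith normal form yields diagonal entries (1,1,1,1,1,1,1,1,1,1,1,1,1).

Now H_k = ker ∂_k / im ∂_{k+1}, so:

  H_0: rank C_0 − rank ∂_1 = 11 − 9 = 2, and the invariant factors of ∂_1 are all 1, so H_0 ≅ Z^2.
  H_1: rank ker ∂_1 − rank ∂_2 = (25 − 9) − 13 = 3, and the invariant factors of ∂_2 are all 1, so H_1 ≅ Z^3.
  H_2: rank ker ∂_2 − rank ∂_3 = (14 − 13) − 0 = 1, and there is no ∂_3, so H_2 ≅ Z.

As a check, the Euler characteristic is 11 − 25 + 14 = 0, which agrees with 2 − 3 + 1 = 0.

H_0 ≅ Z^2,  H_1 ≅ Z^3,  H_2 ≅ Z.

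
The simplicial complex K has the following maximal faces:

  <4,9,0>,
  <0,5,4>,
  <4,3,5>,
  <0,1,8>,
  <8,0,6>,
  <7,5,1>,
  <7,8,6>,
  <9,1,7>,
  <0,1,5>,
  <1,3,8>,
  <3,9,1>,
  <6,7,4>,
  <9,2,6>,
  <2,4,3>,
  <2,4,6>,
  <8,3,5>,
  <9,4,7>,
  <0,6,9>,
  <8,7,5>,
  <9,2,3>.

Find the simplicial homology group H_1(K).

Order the vertices as 0 < 1 < 2 < 3 < 4 < 5 < 6 < 7 < 8 < 9. Listing each simplex with vertices in this order, K has dimension 2 with simplices:

  0-simplices (10): [0], [1], [2], [3], [4], [5], [6], [7], [8], [9]
  1-simplices (30): (30 of them)
  2-simplices (20): (20 of them)

Hence C_0 ≅ Z^10, C_1 ≅ Z^30, C_2 ≅ Z^20.

Boundary ∂_1: C_1 → C_0 maps an edge to its endpoints' difference, ∂[p,q] = q − p.
The 10×30 boundary matrix has rank 9 and Smith normal form diag(1,1,1,1,1,1,1,1,1).

Boundary ∂_2: C_2 → C_1 acts by ∂[p,q,r] = [q,r] − [p,r] + [p,q]. For instance
  ∂[6,7,8] = [7,8] − [6,8] + [6,7],
  ∂[2,4,6] = [4,6] − [2,6] + [2,4].
The resulting 30×20 matrix has rank 20, and its Smith normal form has invariant factors (1,1,1,1,1,1,1,1,1,1,1,1,1,1,1,1,1,1,1,2).

Reading off H_k = ker ∂_k / im ∂_{k+1}:

  H_1: rank ker ∂_1 − rank ∂_2 = (30 − 9) − 20 = 1, and ∂_2 has invariant factor 2 > 1, so H_1 = Z × Z/2.

(K is a triangulation of the Klein bottle.)

H_1 = Z × Z/2.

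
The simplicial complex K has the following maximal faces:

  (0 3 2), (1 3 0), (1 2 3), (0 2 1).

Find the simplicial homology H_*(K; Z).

We work with the vertex ordering 0 < 1 < 2 < 3. The simplices of K, each written with vertices in increasing order, are:

  0-simplices (4): [0], [1], [2], [3]
  1-simplices (6): [0,1], [0,2], [0,3], [1,2], [1,3], [2,3]
  2-simplices (4): [0,1,2], [0,1,3], [0,2,3], [1,2,3]

Hence C_0 ≅ Z^4, C_1 ≅ Z^6, C_2 ≅ Z^4.

∂_1: C_1 → C_0 sends each edge [p,q] (with p < q) to q − p.
As a 4×6 matrix over Z this has rank 3, with invariant factors (1,1,1).

Boundary ∂_2: C_2 → C_1 maps a triangle to the signed sum of its edges. For instance
  ∂[0,2,3] = [2,3] − [0,3] + [0,2],
  ∂[1,2,3] = [2,3] − [1,3] + [1,2].
As a 6×4 matrix over Z this has rank 3, with invariant factors (1,1,1).

Computing H_k = (kernel of ∂_k) / (image of ∂_{k+1}):

  H_0: rank C_0 − rank ∂_1 = 4 − 3 = 1, and the invariant factors of ∂_1 are all 1, so H_0 ≅ Z.
  H_1: rank ker ∂_1 − rank ∂_2 = (6 − 3) − 3 = 0, and the invariant factors of ∂_2 are all 1, so H_1 ≅ 0.
  H_2: rank ker ∂_2 − rank ∂_3 = (4 − 3) − 0 = 1, and there is no ∂_3, so H_2 ≅ Z.

As a check, the Euler characteristic is 4 − 6 + 4 = 2, which agrees with 1 − 0 + 1 = 2.

H_0 ≅ Z,  H_1 = 0,  H_2 ≅ Z.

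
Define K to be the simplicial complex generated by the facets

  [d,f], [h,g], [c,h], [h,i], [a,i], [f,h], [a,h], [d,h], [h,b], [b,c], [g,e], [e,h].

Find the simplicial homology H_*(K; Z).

H_0 ≅ Z,  H_1 ≅ Z^4.

We work with the vertex ordering a < b < c < d < e < f < g < h < i. The simplices of K, each written with vertices in increasing order, are:

  0-simplices (9): a, b, c, d, e, f, g, h, i
  1-simplices (12): ah, ai, bc, bh, ch, df, dh, eg, eh, fh, gh, hi

so the chain groups are C_0 ≅ Z^9, C_1 ≅ Z^12.

Boundary ∂_1: C_1 → C_0 maps an edge to its endpoints' difference, ∂[p,q] = q − p. For instance
  ∂ai = i − a.
The resulting 9×12 matrix has rank 8, and its Smith normal form has invariant factors (1,1,1,1,1,1,1,1).

Now H_k = ker ∂_k / im ∂_{k+1}, so:

  H_0: rank C_0 − rank ∂_1 = 9 − 8 = 1, and the invariant factors of ∂_1 are all 1, so H_0 = Z.
  H_1: rank ker ∂_1 − rank ∂_2 = (12 − 8) − 0 = 4, and there is no ∂_2, so H_1 = Z^4.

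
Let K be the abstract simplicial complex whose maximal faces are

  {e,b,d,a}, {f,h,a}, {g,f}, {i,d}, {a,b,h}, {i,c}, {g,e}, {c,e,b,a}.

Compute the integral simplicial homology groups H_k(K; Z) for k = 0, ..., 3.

Order the vertices as a < b < c < d < e < f < g < h < i. Listing each simplex with vertices in this order, K has dimension 3 with simplices:

  0-simplices (9): a, b, c, d, e, f, g, h, i
  1-simplices (17): ab, ac, ad, ae, af, ah, bc, bd, be, bh, ce, ci, de, di, eg, fg, fh
  2-simplices (9): abc, abd, abe, abh, ace, ade, afh, bce, bde
  3-simplices (2): abce, abde

so the chain groups are C_0 ≅ Z^9, C_1 ≅ Z^17, C_2 ≅ Z^9, C_3 ≅ Z^2.

The boundary map ∂_1: C_1 → C_0 is given by ∂[p,q] = [q] − [p].
The resulting 9×17 matrix has rank 8, and its Smith normal form has invariant factors (1,1,1,1,1,1,1,1).

The boundary map ∂_2: C_2 → C_1 sends each 2-simplex [p,q,r] to [q,r] − [p,r] + [p,q]. For instance
  ∂ace = ce − ae + ac,
  ∂bce = ce − be + bc.
This gives a 17×9 integer matrix of rank 7; reducing to Smith normal form yields diagonal entries (1,1,1,1,1,1,1).

Boundary ∂_3: C_3 → C_2 sends each 3-simplex σ to the alternating sum Σ_i (−1)^i (σ with its i-th vertex removed). For instance
  ∂abde = bde − ade + abe − abd,
  ∂abce = bce − ace + abe − abc.
This gives a 9×2 integer matrix of rank 2; reducing to Smith normal form yields diagonal entries (1,1).

Reading off H_k = ker ∂_k / im ∂_{k+1}:

  H_0: rank C_0 − rank ∂_1 = 9 − 8 = 1, and the invariant factors of ∂_1 are all 1, so H_0 = Z.
  H_1: rank ker ∂_1 − rank ∂_2 = (17 − 8) − 7 = 2, and the invariant factors of ∂_2 are all 1, so H_1 = Z^2.
  H_2: rank ker ∂_2 − rank ∂_3 = (9 − 7) − 2 = 0, and the invariant factors of ∂_3 are all 1, so H_2 = 0.
  H_3: rank ker ∂_3 − rank ∂_4 = (2 − 2) − 0 = 0, and there is no ∂_4, so H_3 = 0.

As a check, the Euler characteristic is 9 − 17 + 9 − 2 = -1, which agrees with 1 − 2 + 0 − 0 = -1.

H_0 ≅ Z,  H_1 ≅ Z^2,  H_2 = 0,  H_3 = 0.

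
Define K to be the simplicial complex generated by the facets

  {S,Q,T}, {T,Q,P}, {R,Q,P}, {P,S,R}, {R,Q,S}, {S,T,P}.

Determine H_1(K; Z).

H_1 = 0.

Order the vertices as P < Q < R < S < T. Listing each simplex with vertices in this order, K has dimension 2 with simplices:

  0-simplices (5): P, Q, R, S, T
  1-simplices (9): PQ, PR, PS, PT, QR, QS, QT, RS, ST
  2-simplices (6): PQR, PQT, PRS, PST, QRS, QST

so the chain groups are C_0 ≅ Z^5, C_1 ≅ Z^9, C_2 ≅ Z^6.

The boundary map ∂_1: C_1 → C_0 is given by ∂[p,q] = [q] − [p]. For instance
  ∂PR = R − P.
The resulting 5×9 matrix has rank 4, and its Smith normal form has invariant factors (1,1,1,1).

∂_2: C_2 → C_1 acts by ∂[p,q,r] = [q,r] − [p,r] + [p,q]. For instance
  ∂PQT = QT − PT + PQ,
  ∂PST = ST − PT + PS.
The 9×6 boundary matrix has rank 5 and Smith normal form diag(1,1,1,1,1).

Computing H_k = (kernel of ∂_k) / (image of ∂_{k+1}):

  H_1: rank ker ∂_1 − rank ∂_2 = (9 − 4) − 5 = 0, and the invariant factors of ∂_2 are all 1, so H_1 ≅ 0.

(K is a triangulation of the 2-sphere S^2.)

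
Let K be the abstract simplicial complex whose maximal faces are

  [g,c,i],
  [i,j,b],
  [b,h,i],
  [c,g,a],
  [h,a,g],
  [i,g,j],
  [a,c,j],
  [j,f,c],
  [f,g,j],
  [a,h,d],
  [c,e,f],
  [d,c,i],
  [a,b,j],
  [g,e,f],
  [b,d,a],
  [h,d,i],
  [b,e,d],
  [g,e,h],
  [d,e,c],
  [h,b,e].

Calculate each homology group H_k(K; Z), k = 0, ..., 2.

Fix the vertex order a < b < c < d < e < f < g < h < i < j and write every simplex with vertices in increasing order. Then dim K = 2 and the simplices of K are:

  0-simplices (10): a, b, c, d, e, f, g, h, i, j
  1-simplices (30): ab, ac, ad, ag, ah, aj, bd, be, bh, bi, bj, cd, ce, cf, cg, ci, cj, de, dh, di, ef, eg, eh, fg, fj, gh, gi, gj, hi, ij
  2-simplices (20): abd, abj, acg, acj, adh, agh, bde, beh, bhi, bij, cde, cdi, cef, cfj, cgi, dhi, efg, egh, fgj, gij

Hence C_0 ≅ Z^10, C_1 ≅ Z^30, C_2 ≅ Z^20.

Boundary ∂_1: C_1 → C_0 maps an edge to its endpoints' difference, ∂[p,q] = q − p. For instance
  ∂ci = i − c.
The resulting 10×30 matrix has rank 9, and its Smith normal form has invariant factors (1,1,1,1,1,1,1,1,1).

∂_2: C_2 → C_1 acts by ∂[p,q,r] = [q,r] − [p,r] + [p,q]. For instance
  ∂fgj = gj − fj + fg,
  ∂cdi = di − ci + cd.
The resulting 30×20 matrix has rank 20, and its Smith normal form has invariant factors (1,1,1,1,1,1,1,1,1,1,1,1,1,1,1,1,1,1,1,2).

Now H_k = ker ∂_k / im ∂_{k+1}, so:

  H_0: rank C_0 − rank ∂_1 = 10 − 9 = 1, and the invariant factors of ∂_1 are all 1, so H_0 ≅ Z.
  H_1: rank ker ∂_1 − rank ∂_2 = (30 − 9) − 20 = 1, and ∂_2 has invariant factor 2 > 1, so H_1 ≅ Z × Z/2.
  H_2: rank ker ∂_2 − rank ∂_3 = (20 − 20) − 0 = 0, and there is no ∂_3, so H_2 ≅ 0.

As a check, the Euler characteristic is 10 − 30 + 20 = 0, which agrees with 1 − 1 + 0 = 0.
(K is a triangulation of the Klein bottle.)

H_0 = Z,  H_1 = Z × Z/2,  H_2 = 0.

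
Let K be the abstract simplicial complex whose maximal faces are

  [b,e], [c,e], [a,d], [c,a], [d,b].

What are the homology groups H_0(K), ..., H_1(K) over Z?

H_0 = Z,  H_1 = Z.

We work with the vertex ordering a < b < c < d < e. The simplices of K, each written with vertices in increasing order, are:

  0-simplices (5): a, b, c, d, e
  1-simplices (5): ac, ad, bd, be, ce

so the chain groups are C_0 ≅ Z^5, C_1 ≅ Z^5.

The boundary map ∂_1: C_1 → C_0 sends each edge [p,q] (with p < q) to q − p.
This gives a 5×5 integer matrix of rank 4; reducing to Smith normal form yields diagonal entries (1,1,1,1).

Computing H_k = (kernel of ∂_k) / (image of ∂_{k+1}):

  H_0: rank C_0 − rank ∂_1 = 5 − 4 = 1, and the invariant factors of ∂_1 are all 1, so H_0 ≅ Z.
  H_1: rank ker ∂_1 − rank ∂_2 = (5 − 4) − 0 = 1, and there is no ∂_2, so H_1 ≅ Z.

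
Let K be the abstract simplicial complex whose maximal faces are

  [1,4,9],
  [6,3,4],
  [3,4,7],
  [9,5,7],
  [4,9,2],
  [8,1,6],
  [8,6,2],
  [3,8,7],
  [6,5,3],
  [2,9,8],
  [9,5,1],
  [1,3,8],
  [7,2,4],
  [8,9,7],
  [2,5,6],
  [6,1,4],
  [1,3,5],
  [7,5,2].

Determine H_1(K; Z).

H_1 = Z ⊕ Z/2.

K has 9 vertices, 27 edges, 18 triangles.
rank ∂_1 = 8, rank ∂_2 = 18 ⇒ b_1 = 27 − 8 − 18 = 1; ∂_2 has invariant factor(s) [2] giving torsion. So H_1 = Z ⊕ Z/2.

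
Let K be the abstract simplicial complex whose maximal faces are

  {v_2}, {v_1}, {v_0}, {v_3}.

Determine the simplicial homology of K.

H_0 ≅ Z^4.

K has 4 vertices.
rank ∂_0 = 0, rank ∂_1 = 0 ⇒ b_0 = 4 − 0 − 0 = 4. So H_0 ≅ Z^4.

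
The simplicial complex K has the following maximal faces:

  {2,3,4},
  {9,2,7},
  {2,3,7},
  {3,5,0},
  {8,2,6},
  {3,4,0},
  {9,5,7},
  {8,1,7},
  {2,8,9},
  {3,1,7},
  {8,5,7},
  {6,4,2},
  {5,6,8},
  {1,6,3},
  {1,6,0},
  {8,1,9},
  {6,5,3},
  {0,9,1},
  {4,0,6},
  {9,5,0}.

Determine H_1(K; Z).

K has 10 vertices, 30 edges, 20 triangles.
rank ∂_1 = 9, rank ∂_2 = 20 ⇒ b_1 = 30 − 9 − 20 = 1; ∂_2 has invariant factor(s) [2] giving torsion. So H_1 = Z ⊕ Z/2.

H_1 ≅ Z ⊕ Z/2.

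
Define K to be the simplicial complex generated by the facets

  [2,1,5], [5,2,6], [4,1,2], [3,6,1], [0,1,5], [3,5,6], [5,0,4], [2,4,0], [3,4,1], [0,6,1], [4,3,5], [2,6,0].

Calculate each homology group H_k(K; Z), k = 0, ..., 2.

Fix the vertex order 0 < 1 < 2 < 3 < 4 < 5 < 6 and write every simplex with vertices in increasing order. Then dim K = 2 and the simplices of K are:

  0-simplices (7): [0], [1], [2], [3], [4], [5], [6]
  1-simplices (18): [0,1], [0,2], [0,4], [0,5], [0,6], [1,2], [1,3], [1,4], [1,5], [1,6], [2,4], [2,5], [2,6], [3,4], [3,5], [3,6], [4,5], [5,6]
  2-simplices (12): [0,1,5], [0,1,6], [0,2,4], [0,2,6], [0,4,5], [1,2,4], [1,2,5], [1,3,4], [1,3,6], [2,5,6], [3,4,5], [3,5,6]

giving chain groups C_0 ≅ Z^7, C_1 ≅ Z^18, C_2 ≅ Z^12.

The boundary map ∂_1: C_1 → C_0 is given by ∂[p,q] = [q] − [p]. For instance
  ∂[0,6] = [6] − [0].
The resulting 7×18 matrix has rank 6, and its Smith normal form has invariant factors (1,1,1,1,1,1).

Boundary ∂_2: C_2 → C_1 acts by ∂[p,q,r] = [q,r] − [p,r] + [p,q]. For instance
  ∂[2,5,6] = [5,6] − [2,6] + [2,5],
  ∂[0,2,4] = [2,4] − [0,4] + [0,2].
The resulting 18×12 matrix has rank 12, and its Smith normal form has invariant factors (1,1,1,1,1,1,1,1,1,1,1,2).

From H_k ≅ ker(∂_k) / im(∂_{k+1}) we obtain:

  H_0: rank C_0 − rank ∂_1 = 7 − 6 = 1, and the invariant factors of ∂_1 are all 1, so H_0 ≅ Z.
  H_1: rank ker ∂_1 − rank ∂_2 = (18 − 6) − 12 = 0, and ∂_2 has invariant factor 2 > 1, so H_1 ≅ Z/2.
  H_2: rank ker ∂_2 − rank ∂_3 = (12 − 12) − 0 = 0, and there is no ∂_3, so H_2 ≅ 0.

(K is a triangulation of the real projective plane RP^2.)

H_0 ≅ Z,  H_1 ≅ Z/2,  H_2 = 0.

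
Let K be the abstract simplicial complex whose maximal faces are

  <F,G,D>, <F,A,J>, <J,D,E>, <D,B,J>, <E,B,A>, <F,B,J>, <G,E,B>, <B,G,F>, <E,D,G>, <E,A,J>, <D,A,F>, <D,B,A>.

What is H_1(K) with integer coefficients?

H_1 ≅ Z/2.

Order the vertices as A < B < D < E < F < G < J. Listing each simplex with vertices in this order, K has dimension 2 with simplices:

  0-simplices (7): A, B, D, E, F, G, J
  1-simplices (18): AB, AD, AE, AF, AJ, BD, BE, BF, BG, BJ, DE, DF, DG, DJ, EG, EJ, FG, FJ
  2-simplices (12): ABD, ABE, ADF, AEJ, AFJ, BDJ, BEG, BFG, BFJ, DEG, DEJ, DFG

giving chain groups C_0 ≅ Z^7, C_1 ≅ Z^18, C_2 ≅ Z^12.

The boundary map ∂_1: C_1 → C_0 maps an edge to its endpoints' difference, ∂[p,q] = q − p.
This gives a 7×18 integer matrix of rank 6; reducing to Smith normal form yields diagonal entries (1,1,1,1,1,1).

The boundary map ∂_2: C_2 → C_1 sends each 2-simplex [p,q,r] to [q,r] − [p,r] + [p,q]. For instance
  ∂BFJ = FJ − BJ + BF,
  ∂AEJ = EJ − AJ + AE.
The resulting 18×12 matrix has rank 12, and its Smith normal form has invariant factors (1,1,1,1,1,1,1,1,1,1,1,2).

From H_k ≅ ker(∂_k) / im(∂_{k+1}) we obtain:

  H_1: rank ker ∂_1 − rank ∂_2 = (18 − 6) − 12 = 0, and ∂_2 has invariant factor 2 > 1, so H_1 = Z/2.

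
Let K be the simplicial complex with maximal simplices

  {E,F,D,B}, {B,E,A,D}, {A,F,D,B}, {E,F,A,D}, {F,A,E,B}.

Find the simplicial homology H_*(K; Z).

Take the total order A < B < D < E < F on the vertex set. Then K (dimension 3) consists of the simplices:

  0-simplices (5): A, B, D, E, F
  1-simplices (10): AB, AD, AE, AF, BD, BE, BF, DE, DF, EF
  2-simplices (10): ABD, ABE, ABF, ADE, ADF, AEF, BDE, BDF, BEF, DEF
  3-simplices (5): ABDE, ABDF, ABEF, ADEF, BDEF

so the chain groups are C_0 ≅ Z^5, C_1 ≅ Z^10, C_2 ≅ Z^10, C_3 ≅ Z^5.

The boundary map ∂_1: C_1 → C_0 is given by ∂[p,q] = [q] − [p]. For instance
  ∂AD = D − A.
The resulting 5×10 matrix has rank 4, and its Smith normal form has invariant factors (1,1,1,1).

Boundary ∂_2: C_2 → C_1 maps a triangle to the signed sum of its edges. For instance
  ∂DEF = EF − DF + DE,
  ∂ABE = BE − AE + AB.
The resulting 10×10 matrix has rank 6, and its Smith normal form has invariant factors (1,1,1,1,1,1).

Boundary ∂_3: C_3 → C_2 sends each 3-simplex σ to the alternating sum Σ_i (−1)^i (σ with its i-th vertex removed). For instance
  ∂ABDF = BDF − ADF + ABF − ABD,
  ∂ADEF = DEF − AEF + ADF − ADE.
The 10×5 boundary matrix has rank 4 and Smith normal form diag(1,1,1,1).

Computing H_k = (kernel of ∂_k) / (image of ∂_{k+1}):

  H_0: rank C_0 − rank ∂_1 = 5 − 4 = 1, and the invariant factors of ∂_1 are all 1, so H_0 = Z.
  H_1: rank ker ∂_1 − rank ∂_2 = (10 − 4) − 6 = 0, and the invariant factors of ∂_2 are all 1, so H_1 = 0.
  H_2: rank ker ∂_2 − rank ∂_3 = (10 − 6) − 4 = 0, and the invariant factors of ∂_3 are all 1, so H_2 = 0.
  H_3: rank ker ∂_3 − rank ∂_4 = (5 − 4) − 0 = 1, and there is no ∂_4, so H_3 = Z.

As a check, the Euler characteristic is 5 − 10 + 10 − 5 = 0, which agrees with 1 − 0 + 0 − 1 = 0.

H_0 = Z,  H_1 = 0,  H_2 = 0,  H_3 = Z.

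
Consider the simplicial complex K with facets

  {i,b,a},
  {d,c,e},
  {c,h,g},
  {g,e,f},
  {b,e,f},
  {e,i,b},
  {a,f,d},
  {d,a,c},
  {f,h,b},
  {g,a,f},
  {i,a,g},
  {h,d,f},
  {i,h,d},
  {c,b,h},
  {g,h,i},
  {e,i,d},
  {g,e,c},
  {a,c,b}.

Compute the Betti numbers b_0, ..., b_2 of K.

b_0 = 1, b_1 = 2, b_2 = 1.

Take the total order a < b < c < d < e < f < g < h < i on the vertex set. Then K (dimension 2) consists of the simplices:

  0-simplices (9): a, b, c, d, e, f, g, h, i
  1-simplices (27): ab, ac, ad, af, ag, ai, bc, be, bf, bh, bi, cd, ce, cg, ch, de, df, dh, di, ef, eg, ei, fg, fh, gh, gi, hi
  2-simplices (18): abc, abi, acd, adf, afg, agi, bch, bef, bei, bfh, cde, ceg, cgh, dei, dfh, dhi, efg, ghi

giving chain groups C_0 ≅ Z^9, C_1 ≅ Z^27, C_2 ≅ Z^18.

Boundary ∂_1: C_1 → C_0 sends each edge [p,q] (with p < q) to q − p.
The 9×27 boundary matrix has rank 8 and Smith normal form diag(1,1,1,1,1,1,1,1).

∂_2: C_2 → C_1 maps a triangle to the signed sum of its edges. For instance
  ∂agi = gi − ai + ag,
  ∂abc = bc − ac + ab.
As a 27×18 matrix over Z this has rank 17, with invariant factors (1,1,1,1,1,1,1,1,1,1,1,1,1,1,1,1,1).

From H_k ≅ ker(∂_k) / im(∂_{k+1}) we obtain:

  H_0: rank C_0 − rank ∂_1 = 9 − 8 = 1, and the invariant factors of ∂_1 are all 1, so H_0 = Z.
  H_1: rank ker ∂_1 − rank ∂_2 = (27 − 8) − 17 = 2, and the invariant factors of ∂_2 are all 1, so H_1 = Z^2.
  H_2: rank ker ∂_2 − rank ∂_3 = (18 − 17) − 0 = 1, and there is no ∂_3, so H_2 = Z.

As a check, the Euler characteristic is 9 − 27 + 18 = 0, which agrees with 1 − 2 + 1 = 0.
(K is a triangulation of the torus T^2.)

Hence the Betti numbers are b_0 = 1, b_1 = 2, b_2 = 1.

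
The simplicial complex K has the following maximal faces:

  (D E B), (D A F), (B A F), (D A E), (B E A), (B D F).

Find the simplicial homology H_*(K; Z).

K has 5 vertices, 9 edges, 6 triangles.
rank ∂_0 = 0, rank ∂_1 = 4 ⇒ b_0 = 5 − 0 − 4 = 1; all invariant factors of ∂_1 are 1 so no torsion. So H_0 ≅ Z.
rank ∂_1 = 4, rank ∂_2 = 5 ⇒ b_1 = 9 − 4 − 5 = 0; all invariant factors of ∂_2 are 1 so no torsion. So H_1 ≅ 0.
rank ∂_2 = 5, rank ∂_3 = 0 ⇒ b_2 = 6 − 5 − 0 = 1. So H_2 ≅ Z.

H_0 = Z,  H_1 = 0,  H_2 = Z.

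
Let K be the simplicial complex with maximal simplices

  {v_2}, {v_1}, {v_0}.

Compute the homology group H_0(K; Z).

H_0 = Z^3.

Fix the vertex order v_0 < v_1 < v_2 and write every simplex with vertices in increasing order. Then dim K = 0 and the simplices of K are:

  0-simplices (3): [v_0], [v_1], [v_2]

giving chain groups C_0 ≅ Z^3.

Now H_k = ker ∂_k / im ∂_{k+1}, so:

  H_0: rank C_0 − rank ∂_1 = 3 − 0 = 3, and there is no ∂_1, so H_0 ≅ Z^3.

(K is a triangulation of a set of 3 points.)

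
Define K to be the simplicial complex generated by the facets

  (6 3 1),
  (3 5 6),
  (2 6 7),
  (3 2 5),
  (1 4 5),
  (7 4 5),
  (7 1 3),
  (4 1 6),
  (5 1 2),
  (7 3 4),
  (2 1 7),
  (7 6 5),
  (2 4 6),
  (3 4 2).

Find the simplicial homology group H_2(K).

K has 7 vertices, 21 edges, 14 triangles.
rank ∂_2 = 13, rank ∂_3 = 0 ⇒ b_2 = 14 − 13 − 0 = 1. So H_2 = Z.

H_2 = Z.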